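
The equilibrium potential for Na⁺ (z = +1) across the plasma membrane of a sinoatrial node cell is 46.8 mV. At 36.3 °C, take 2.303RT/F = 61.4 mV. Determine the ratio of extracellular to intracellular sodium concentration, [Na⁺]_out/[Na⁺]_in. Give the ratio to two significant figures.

log₁₀([out]/[in]) = E·z/(61.4) = 46.8 × 1 / 61.4 = 0.7622
[out]/[in] = 10^(0.7622) = 5.784

5.8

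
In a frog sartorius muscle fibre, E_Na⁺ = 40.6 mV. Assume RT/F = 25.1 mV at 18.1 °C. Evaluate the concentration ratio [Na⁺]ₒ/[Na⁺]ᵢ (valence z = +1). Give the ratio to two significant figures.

5.0

ln([out]/[in]) = E·z/(25.1) = 40.6 × 1 / 25.1 = 1.6175
[out]/[in] = e^(1.6175) = 5.041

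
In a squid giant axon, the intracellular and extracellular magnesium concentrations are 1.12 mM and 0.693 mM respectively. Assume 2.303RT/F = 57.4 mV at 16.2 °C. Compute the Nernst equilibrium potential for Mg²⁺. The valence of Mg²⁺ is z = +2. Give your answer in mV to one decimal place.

-6.0 mV

E = (57.4/z) · log₁₀([Mg²⁺]_out/[Mg²⁺]_in) with z = +2.
= (57.4/2) · log₁₀(0.693/1.12) = 28.70 · log₁₀(0.6187)
= 28.70 · (-0.2085) = -5.98 mV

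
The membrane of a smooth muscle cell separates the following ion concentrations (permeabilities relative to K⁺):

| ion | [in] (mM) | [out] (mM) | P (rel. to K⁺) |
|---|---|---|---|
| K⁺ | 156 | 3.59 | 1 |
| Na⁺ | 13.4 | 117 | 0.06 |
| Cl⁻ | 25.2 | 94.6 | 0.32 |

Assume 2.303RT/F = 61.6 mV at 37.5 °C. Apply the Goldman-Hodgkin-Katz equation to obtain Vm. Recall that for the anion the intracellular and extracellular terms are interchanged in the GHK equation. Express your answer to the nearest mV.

-62 mV

Vm = 61.6 · log₁₀[(Σ P·[cation]ₒ + Σ P·[anion]ᵢ) / (Σ P·[cation]ᵢ + Σ P·[anion]ₒ)]
Numerator = 1×3.59 + 0.06×117 + 0.32×25.2 = 18.67
Denominator = 1×156 + 0.06×13.4 + 0.32×94.6 = 187.1
Vm = 61.6 · log₁₀(0.09982) = 61.6 × (-1.0008) = -61.65 mV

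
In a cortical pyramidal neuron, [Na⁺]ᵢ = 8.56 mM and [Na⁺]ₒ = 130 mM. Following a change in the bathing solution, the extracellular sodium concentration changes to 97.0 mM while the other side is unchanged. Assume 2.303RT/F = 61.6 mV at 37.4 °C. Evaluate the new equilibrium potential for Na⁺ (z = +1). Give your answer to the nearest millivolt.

After the shift: [Na⁺]_out = 97.0, [Na⁺]_in = 8.56 mM.
E_new = (61.6/1)·log₁₀(97.0/8.56) = 61.60 · (1.0543) = 64.94 mV

65 mV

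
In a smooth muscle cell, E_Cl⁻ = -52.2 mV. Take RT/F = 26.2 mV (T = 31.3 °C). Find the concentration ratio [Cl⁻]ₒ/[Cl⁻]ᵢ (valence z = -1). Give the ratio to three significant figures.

7.33

ln([out]/[in]) = E·z/(26.2) = -52.2 × -1 / 26.2 = 1.9924
[out]/[in] = e^(1.9924) = 7.333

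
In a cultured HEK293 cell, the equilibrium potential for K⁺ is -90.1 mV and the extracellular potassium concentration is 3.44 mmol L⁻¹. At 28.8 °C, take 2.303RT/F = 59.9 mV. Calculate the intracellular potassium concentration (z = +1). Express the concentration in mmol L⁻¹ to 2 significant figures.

Nernst: E = (59.9/1) · log₁₀([out]/[in]), so log₁₀([out]/[in]) = -90.1 × 1 / 59.9 = -1.5042.
[out]/[in] = 10^(-1.5042) = 0.03132.
[in] = 3.44 / 0.03132 = 109.8 mmol L⁻¹.

110 mmol L⁻¹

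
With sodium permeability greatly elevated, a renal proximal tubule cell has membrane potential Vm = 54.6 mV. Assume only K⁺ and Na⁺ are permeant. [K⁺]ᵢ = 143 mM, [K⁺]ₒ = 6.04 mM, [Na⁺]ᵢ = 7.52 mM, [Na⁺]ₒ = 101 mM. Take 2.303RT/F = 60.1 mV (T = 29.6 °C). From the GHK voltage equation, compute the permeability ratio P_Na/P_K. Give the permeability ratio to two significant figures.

29

Let α = P_Na/P_K. GHK: Vm = 60.1·log₁₀[(Kₒ + α·Naₒ)/(Kᵢ + α·Naᵢ)].
10^(Vm/60.1) = 10^(54.6/60.1) = 8.1
So 8.1·(Kᵢ + α·Naᵢ) = Kₒ + α·Naₒ → α = (8.1·143.0 − 6.04) / (101.0 − 8.1·7.52)
α = (1158 − 6.04) / (101.0 − 60.91) = 1152/40.09 = 28.74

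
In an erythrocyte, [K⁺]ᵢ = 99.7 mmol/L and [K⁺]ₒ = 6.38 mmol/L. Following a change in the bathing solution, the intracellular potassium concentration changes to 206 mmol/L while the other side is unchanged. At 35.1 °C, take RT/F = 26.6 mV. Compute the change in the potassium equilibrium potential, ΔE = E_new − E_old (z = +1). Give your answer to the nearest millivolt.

E_old = (26.6/1)·ln(6.38/99.7) = -73.12 mV
E_new = (26.6/1)·ln(6.38/206) = -92.43 mV
ΔE = -92.43 − (-73.12) = -19.30 mV

-19 mV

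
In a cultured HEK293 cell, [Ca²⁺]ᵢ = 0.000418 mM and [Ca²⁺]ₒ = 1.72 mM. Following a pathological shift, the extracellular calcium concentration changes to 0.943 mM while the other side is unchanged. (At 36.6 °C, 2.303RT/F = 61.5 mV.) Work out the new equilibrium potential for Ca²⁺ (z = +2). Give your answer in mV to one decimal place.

After the shift: [Ca²⁺]_out = 0.943, [Ca²⁺]_in = 0.000418 mM.
E_new = (61.5/2)·log₁₀(0.943/0.000418) = 30.75 · (3.3533) = 103.12 mV

103.1 mV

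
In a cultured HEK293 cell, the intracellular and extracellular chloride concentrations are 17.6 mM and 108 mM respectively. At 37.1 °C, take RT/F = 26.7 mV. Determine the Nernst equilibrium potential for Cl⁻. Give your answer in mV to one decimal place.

E = (26.7/z) · ln([Cl⁻]_out/[Cl⁻]_in) with z = -1.
For an anion, dividing by z = -1 reverses the sign.
= (26.7/-1) · ln(108/17.6) = -26.70 · ln(6.136)
= -26.70 · (1.8142) = -48.44 mV

-48.4 mV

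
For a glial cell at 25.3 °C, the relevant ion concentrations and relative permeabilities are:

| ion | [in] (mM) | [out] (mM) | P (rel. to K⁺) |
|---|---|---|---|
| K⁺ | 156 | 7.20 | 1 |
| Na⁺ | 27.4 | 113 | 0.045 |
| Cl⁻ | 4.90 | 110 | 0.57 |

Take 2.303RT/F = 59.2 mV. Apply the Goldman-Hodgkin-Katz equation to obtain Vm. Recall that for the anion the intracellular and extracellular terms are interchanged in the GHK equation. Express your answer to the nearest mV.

-69 mV

Vm = 59.2 · log₁₀[(Σ P·[cation]ₒ + Σ P·[anion]ᵢ) / (Σ P·[cation]ᵢ + Σ P·[anion]ₒ)]
Numerator = 1×7.20 + 0.045×113 + 0.57×4.90 = 15.08
Denominator = 1×156 + 0.045×27.4 + 0.57×110 = 219.9
Vm = 59.2 · log₁₀(0.068557) = 59.2 × (-1.1639) = -68.91 mV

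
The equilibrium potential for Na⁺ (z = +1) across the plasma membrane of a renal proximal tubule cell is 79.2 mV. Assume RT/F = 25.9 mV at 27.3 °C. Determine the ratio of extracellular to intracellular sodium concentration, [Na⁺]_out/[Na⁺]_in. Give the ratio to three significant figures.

ln([out]/[in]) = E·z/(25.9) = 79.2 × 1 / 25.9 = 3.0579
[out]/[in] = e^(3.0579) = 21.28

21.3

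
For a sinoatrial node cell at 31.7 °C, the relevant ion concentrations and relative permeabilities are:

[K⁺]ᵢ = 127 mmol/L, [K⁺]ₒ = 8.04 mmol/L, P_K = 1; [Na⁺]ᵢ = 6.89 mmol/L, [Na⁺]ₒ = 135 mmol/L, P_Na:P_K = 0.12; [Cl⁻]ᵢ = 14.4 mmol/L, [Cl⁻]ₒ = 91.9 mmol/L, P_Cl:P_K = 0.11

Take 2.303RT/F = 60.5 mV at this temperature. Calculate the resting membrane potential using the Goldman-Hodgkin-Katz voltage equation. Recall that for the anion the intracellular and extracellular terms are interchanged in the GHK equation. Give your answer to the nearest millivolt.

Vm = 60.5 · log₁₀[(Σ P·[cation]ₒ + Σ P·[anion]ᵢ) / (Σ P·[cation]ᵢ + Σ P·[anion]ₒ)]
Numerator = 1×8.04 + 0.12×135 + 0.11×14.4 = 25.82
Denominator = 1×127 + 0.12×6.89 + 0.11×91.9 = 137.9
Vm = 60.5 · log₁₀(0.18722) = 60.5 × (-0.7277) = -44.02 mV

-44 mV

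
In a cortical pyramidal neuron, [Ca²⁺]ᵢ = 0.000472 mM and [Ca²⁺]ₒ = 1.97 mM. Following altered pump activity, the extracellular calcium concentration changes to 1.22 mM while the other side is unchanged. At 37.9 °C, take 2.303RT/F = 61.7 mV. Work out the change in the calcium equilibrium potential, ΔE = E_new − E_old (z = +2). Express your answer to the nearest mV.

-6 mV

E_old = (61.7/2)·log₁₀(1.97/0.000472) = 111.69 mV
E_new = (61.7/2)·log₁₀(1.22/0.000472) = 105.27 mV
ΔE = 105.27 − (111.69) = -6.42 mV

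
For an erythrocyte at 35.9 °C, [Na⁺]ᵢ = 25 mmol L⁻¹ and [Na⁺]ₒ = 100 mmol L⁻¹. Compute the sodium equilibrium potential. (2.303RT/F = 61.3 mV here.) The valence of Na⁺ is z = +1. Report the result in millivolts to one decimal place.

E = (61.3/z) · log₁₀([Na⁺]_out/[Na⁺]_in) with z = +1.
= (61.3/1) · log₁₀(100/25) = 61.30 · log₁₀(4)
= 61.30 · (0.6021) = 36.91 mV

36.9 mV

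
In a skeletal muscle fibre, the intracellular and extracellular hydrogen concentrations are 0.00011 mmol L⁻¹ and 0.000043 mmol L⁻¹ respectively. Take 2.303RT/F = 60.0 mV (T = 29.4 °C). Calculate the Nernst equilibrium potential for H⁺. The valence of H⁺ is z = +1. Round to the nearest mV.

-24 mV

E = (60.0/z) · log₁₀([H⁺]_out/[H⁺]_in) with z = +1.
= (60.0/1) · log₁₀(0.000043/0.00011) = 60.00 · log₁₀(0.3909)
= 60.00 · (-0.4079) = -24.48 mV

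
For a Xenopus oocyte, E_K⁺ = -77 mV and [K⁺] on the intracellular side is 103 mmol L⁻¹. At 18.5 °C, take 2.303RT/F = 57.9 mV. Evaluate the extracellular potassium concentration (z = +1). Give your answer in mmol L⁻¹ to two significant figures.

Nernst: E = (57.9/1) · log₁₀([out]/[in]), so log₁₀([out]/[in]) = -77.0 × 1 / 57.9 = -1.3299.
[out]/[in] = 10^(-1.3299) = 0.04679.
[out] = 0.04679 × 103 = 4.819 mmol L⁻¹.

4.8 mmol L⁻¹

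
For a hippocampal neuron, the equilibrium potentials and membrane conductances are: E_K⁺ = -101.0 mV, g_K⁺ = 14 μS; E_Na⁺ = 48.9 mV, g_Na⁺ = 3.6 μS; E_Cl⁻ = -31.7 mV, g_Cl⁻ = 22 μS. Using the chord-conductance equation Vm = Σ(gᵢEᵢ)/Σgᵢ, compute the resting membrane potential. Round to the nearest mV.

Σ gᵢEᵢ = 14·(-101.0) + 3.6·(48.9) + 22·(-31.7) = -1935.36
Σ gᵢ = 14 + 3.6 + 22 = 39.6
Vm = -1935.36 / 39.6 = -48.87 mV

-49 mV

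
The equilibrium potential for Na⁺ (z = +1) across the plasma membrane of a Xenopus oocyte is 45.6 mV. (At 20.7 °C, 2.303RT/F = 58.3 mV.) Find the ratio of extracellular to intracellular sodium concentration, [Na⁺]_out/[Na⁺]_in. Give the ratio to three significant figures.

6.06

log₁₀([out]/[in]) = E·z/(58.3) = 45.6 × 1 / 58.3 = 0.7822
[out]/[in] = 10^(0.7822) = 6.056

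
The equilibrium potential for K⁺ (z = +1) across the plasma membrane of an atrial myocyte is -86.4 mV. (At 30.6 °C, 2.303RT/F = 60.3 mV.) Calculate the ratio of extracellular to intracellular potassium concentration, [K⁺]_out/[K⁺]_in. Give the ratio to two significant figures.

0.037

log₁₀([out]/[in]) = E·z/(60.3) = -86.4 × 1 / 60.3 = -1.4328
[out]/[in] = 10^(-1.4328) = 0.03691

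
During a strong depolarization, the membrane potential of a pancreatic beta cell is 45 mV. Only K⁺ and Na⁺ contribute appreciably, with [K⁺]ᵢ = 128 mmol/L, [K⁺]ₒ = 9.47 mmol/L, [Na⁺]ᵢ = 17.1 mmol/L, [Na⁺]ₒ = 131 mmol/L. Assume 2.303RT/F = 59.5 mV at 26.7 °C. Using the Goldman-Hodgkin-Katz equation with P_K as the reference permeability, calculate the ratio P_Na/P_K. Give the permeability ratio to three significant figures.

21.6

Let α = P_Na/P_K. GHK: Vm = 59.5·log₁₀[(Kₒ + α·Naₒ)/(Kᵢ + α·Naᵢ)].
10^(Vm/59.5) = 10^(45.0/59.5) = 5.7056
So 5.7056·(Kᵢ + α·Naᵢ) = Kₒ + α·Naₒ → α = (5.7056·128.0 − 9.47) / (131.0 − 5.7056·17.1)
α = (730.3 − 9.47) / (131.0 − 97.57) = 720.8/33.43 = 21.56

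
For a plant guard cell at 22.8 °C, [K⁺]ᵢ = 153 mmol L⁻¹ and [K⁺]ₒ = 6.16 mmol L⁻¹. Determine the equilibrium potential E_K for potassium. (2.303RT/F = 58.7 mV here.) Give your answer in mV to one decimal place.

-81.9 mV

E = (58.7/z) · log₁₀([K⁺]_out/[K⁺]_in) with z = +1.
= (58.7/1) · log₁₀(6.16/153) = 58.70 · log₁₀(0.04026)
= 58.70 · (-1.3951) = -81.89 mV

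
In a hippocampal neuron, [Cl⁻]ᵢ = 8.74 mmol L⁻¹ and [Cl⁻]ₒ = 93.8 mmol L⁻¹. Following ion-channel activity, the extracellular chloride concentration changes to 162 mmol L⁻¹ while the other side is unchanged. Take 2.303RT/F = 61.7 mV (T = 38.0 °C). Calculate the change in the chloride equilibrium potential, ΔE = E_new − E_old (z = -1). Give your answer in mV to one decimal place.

E_old = (61.7/-1)·log₁₀(93.8/8.74) = -63.59 mV
E_new = (61.7/-1)·log₁₀(162/8.74) = -78.24 mV
ΔE = -78.24 − (-63.59) = -14.64 mV

-14.6 mV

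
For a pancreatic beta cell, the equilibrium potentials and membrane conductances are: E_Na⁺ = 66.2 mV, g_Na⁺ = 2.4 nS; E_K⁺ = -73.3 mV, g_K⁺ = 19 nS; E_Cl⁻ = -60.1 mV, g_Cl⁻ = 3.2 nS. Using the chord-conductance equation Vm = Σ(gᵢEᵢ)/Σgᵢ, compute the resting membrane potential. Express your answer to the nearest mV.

-58 mV

Σ gᵢEᵢ = 2.4·(66.2) + 19·(-73.3) + 3.2·(-60.1) = -1426.14
Σ gᵢ = 2.4 + 19 + 3.2 = 24.6
Vm = -1426.14 / 24.6 = -57.97 mV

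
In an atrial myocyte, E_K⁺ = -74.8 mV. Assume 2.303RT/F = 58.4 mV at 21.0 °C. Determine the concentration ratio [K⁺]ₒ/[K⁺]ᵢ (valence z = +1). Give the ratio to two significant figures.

log₁₀([out]/[in]) = E·z/(58.4) = -74.8 × 1 / 58.4 = -1.2808
[out]/[in] = 10^(-1.2808) = 0.05238

0.052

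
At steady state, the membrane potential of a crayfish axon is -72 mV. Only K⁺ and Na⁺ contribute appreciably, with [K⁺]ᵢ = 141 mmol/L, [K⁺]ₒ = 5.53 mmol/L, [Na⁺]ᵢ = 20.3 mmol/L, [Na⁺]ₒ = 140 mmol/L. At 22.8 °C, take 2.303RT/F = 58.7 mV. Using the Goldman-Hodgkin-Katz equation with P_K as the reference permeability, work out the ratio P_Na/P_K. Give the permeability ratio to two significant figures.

Let α = P_Na/P_K. GHK: Vm = 58.7·log₁₀[(Kₒ + α·Naₒ)/(Kᵢ + α·Naᵢ)].
10^(Vm/58.7) = 10^(-72.0/58.7) = 0.05935
So 0.05935·(Kᵢ + α·Naᵢ) = Kₒ + α·Naₒ → α = (0.05935·141.0 − 5.53) / (140.0 − 0.05935·20.3)
α = (8.368 − 5.53) / (140.0 − 1.205) = 2.838/138.8 = 0.02045

0.020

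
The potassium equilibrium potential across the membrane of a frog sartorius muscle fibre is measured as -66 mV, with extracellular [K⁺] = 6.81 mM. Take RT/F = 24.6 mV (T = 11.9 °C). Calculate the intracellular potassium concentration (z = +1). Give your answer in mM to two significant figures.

100 mM

Nernst: E = (24.6/1) · ln([out]/[in]), so ln([out]/[in]) = -66.0 × 1 / 24.6 = -2.6829.
[out]/[in] = e^(-2.6829) = 0.06836.
[in] = 6.81 / 0.06836 = 99.62 mM.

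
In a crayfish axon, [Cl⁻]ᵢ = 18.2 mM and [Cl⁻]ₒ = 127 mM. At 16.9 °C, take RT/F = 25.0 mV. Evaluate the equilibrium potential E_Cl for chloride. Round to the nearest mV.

E = (25.0/z) · ln([Cl⁻]_out/[Cl⁻]_in) with z = -1.
For an anion, dividing by z = -1 reverses the sign.
= (25.0/-1) · ln(127/18.2) = -25.00 · ln(6.978)
= -25.00 · (1.9428) = -48.57 mV

-49 mV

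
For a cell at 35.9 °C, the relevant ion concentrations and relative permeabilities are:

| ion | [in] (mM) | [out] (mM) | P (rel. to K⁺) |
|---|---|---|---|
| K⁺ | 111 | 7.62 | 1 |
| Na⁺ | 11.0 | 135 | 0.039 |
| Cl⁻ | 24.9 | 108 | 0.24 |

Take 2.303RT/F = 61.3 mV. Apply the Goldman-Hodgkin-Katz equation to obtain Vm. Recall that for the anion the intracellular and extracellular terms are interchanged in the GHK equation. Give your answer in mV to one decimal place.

Vm = 61.3 · log₁₀[(Σ P·[cation]ₒ + Σ P·[anion]ᵢ) / (Σ P·[cation]ᵢ + Σ P·[anion]ₒ)]
Numerator = 1×7.62 + 0.039×135 + 0.24×24.9 = 18.86
Denominator = 1×111 + 0.039×11.0 + 0.24×108 = 137.3
Vm = 61.3 · log₁₀(0.13732) = 61.3 × (-0.8623) = -52.86 mV

-52.9 mV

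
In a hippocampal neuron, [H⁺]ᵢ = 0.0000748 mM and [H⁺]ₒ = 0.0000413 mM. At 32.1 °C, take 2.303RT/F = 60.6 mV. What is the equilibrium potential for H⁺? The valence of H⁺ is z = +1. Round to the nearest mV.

-16 mV

E = (60.6/z) · log₁₀([H⁺]_out/[H⁺]_in) with z = +1.
= (60.6/1) · log₁₀(0.0000413/0.0000748) = 60.60 · log₁₀(0.5521)
= 60.60 · (-0.2580) = -15.63 mV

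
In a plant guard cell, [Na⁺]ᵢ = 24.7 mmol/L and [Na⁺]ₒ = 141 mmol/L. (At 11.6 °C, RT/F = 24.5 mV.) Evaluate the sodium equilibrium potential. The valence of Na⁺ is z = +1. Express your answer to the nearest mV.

E = (24.5/z) · ln([Na⁺]_out/[Na⁺]_in) with z = +1.
= (24.5/1) · ln(141/24.7) = 24.50 · ln(5.709)
= 24.50 · (1.7420) = 42.68 mV

43 mV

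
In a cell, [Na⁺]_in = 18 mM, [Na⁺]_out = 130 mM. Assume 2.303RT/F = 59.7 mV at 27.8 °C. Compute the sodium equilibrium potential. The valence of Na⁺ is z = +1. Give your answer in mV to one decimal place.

E = (59.7/z) · log₁₀([Na⁺]_out/[Na⁺]_in) with z = +1.
= (59.7/1) · log₁₀(130/18) = 59.70 · log₁₀(7.222)
= 59.70 · (0.8587) = 51.26 mV

51.3 mV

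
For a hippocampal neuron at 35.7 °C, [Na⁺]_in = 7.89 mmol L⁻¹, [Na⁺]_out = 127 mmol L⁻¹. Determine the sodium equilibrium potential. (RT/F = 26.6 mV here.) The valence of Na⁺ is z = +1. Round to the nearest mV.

E = (26.6/z) · ln([Na⁺]_out/[Na⁺]_in) with z = +1.
= (26.6/1) · ln(127/7.89) = 26.60 · ln(16.1)
= 26.60 · (2.7786) = 73.91 mV

74 mV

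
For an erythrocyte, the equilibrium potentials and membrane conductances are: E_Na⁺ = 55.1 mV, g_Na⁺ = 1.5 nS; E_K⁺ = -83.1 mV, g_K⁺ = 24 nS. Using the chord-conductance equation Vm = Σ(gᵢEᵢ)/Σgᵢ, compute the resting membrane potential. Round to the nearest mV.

-75 mV

Σ gᵢEᵢ = 1.5·(55.1) + 24·(-83.1) = -1911.75
Σ gᵢ = 1.5 + 24 = 25.5
Vm = -1911.75 / 25.5 = -74.97 mV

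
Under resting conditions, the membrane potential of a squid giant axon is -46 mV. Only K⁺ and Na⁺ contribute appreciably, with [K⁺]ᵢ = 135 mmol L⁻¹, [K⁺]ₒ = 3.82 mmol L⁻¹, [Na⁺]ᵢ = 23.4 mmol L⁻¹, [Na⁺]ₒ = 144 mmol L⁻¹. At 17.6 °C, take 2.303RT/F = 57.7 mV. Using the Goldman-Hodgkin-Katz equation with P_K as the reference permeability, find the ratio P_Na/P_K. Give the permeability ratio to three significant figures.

0.126

Let α = P_Na/P_K. GHK: Vm = 57.7·log₁₀[(Kₒ + α·Naₒ)/(Kᵢ + α·Naᵢ)].
10^(Vm/57.7) = 10^(-46.0/57.7) = 0.1595
So 0.1595·(Kᵢ + α·Naᵢ) = Kₒ + α·Naₒ → α = (0.1595·135.0 − 3.82) / (144.0 − 0.1595·23.4)
α = (21.53 − 3.82) / (144.0 − 3.732) = 17.71/140.3 = 0.1263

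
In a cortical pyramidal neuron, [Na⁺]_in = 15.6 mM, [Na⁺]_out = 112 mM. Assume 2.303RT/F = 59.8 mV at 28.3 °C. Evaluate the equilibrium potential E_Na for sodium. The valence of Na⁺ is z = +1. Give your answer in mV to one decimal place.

E = (59.8/z) · log₁₀([Na⁺]_out/[Na⁺]_in) with z = +1.
= (59.8/1) · log₁₀(112/15.6) = 59.80 · log₁₀(7.179)
= 59.80 · (0.8561) = 51.19 mV

51.2 mV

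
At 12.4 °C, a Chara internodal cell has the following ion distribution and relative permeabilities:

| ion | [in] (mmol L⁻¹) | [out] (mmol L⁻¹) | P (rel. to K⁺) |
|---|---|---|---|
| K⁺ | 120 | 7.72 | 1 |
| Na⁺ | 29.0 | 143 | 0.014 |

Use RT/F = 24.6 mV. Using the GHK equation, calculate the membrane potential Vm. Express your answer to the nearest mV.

-62 mV

Vm = 24.6 · ln[(Σ P·[cation]ₒ + Σ P·[anion]ᵢ) / (Σ P·[cation]ᵢ + Σ P·[anion]ₒ)]
Numerator = 1×7.72 + 0.014×143 = 9.722
Denominator = 1×120 + 0.014×29.0 = 120.4
Vm = 24.6 · ln(0.080743) = 24.6 × (-2.5165) = -61.91 mV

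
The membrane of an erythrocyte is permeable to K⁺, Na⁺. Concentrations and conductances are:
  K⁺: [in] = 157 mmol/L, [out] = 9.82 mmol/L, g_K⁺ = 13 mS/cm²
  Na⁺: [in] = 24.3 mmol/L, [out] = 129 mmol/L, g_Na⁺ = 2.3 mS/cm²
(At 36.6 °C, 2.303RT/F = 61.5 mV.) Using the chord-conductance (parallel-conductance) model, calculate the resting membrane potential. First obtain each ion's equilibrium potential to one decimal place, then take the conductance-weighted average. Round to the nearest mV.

-56 mV

E_K⁺ = (61.5/1)·log₁₀(9.82/157) = -74.0 mV
E_Na⁺ = (61.5/1)·log₁₀(129/24.3) = 44.6 mV
Vm = (Σ gᵢEᵢ)/(Σ gᵢ) = (13·-74.0 + 2.3·44.6) / (13 + 2.3)
= -859.42 / 15.3 = -56.17 mV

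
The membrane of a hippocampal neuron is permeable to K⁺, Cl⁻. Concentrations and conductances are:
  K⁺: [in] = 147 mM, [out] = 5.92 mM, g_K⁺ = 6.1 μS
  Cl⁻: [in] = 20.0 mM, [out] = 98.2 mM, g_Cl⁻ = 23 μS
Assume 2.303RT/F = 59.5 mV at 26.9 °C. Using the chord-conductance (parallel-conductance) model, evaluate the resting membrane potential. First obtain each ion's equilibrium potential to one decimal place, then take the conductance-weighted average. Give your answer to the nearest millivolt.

E_K⁺ = (59.5/1)·log₁₀(5.92/147) = -83.0 mV
E_Cl⁻ = (59.5/-1)·log₁₀(98.2/20.0) = -41.1 mV
Vm = (Σ gᵢEᵢ)/(Σ gᵢ) = (6.1·-83.0 + 23·-41.1) / (6.1 + 23)
= -1451.60 / 29.1 = -49.88 mV

-50 mV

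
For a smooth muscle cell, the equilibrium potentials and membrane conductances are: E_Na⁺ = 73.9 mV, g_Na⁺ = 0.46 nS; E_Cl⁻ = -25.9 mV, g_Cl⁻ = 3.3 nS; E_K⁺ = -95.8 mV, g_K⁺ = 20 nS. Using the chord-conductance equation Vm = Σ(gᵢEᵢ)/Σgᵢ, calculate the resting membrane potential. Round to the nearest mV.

Σ gᵢEᵢ = 0.46·(73.9) + 3.3·(-25.9) + 20·(-95.8) = -1967.48
Σ gᵢ = 0.46 + 3.3 + 20 = 23.76
Vm = -1967.48 / 23.76 = -82.81 mV

-83 mV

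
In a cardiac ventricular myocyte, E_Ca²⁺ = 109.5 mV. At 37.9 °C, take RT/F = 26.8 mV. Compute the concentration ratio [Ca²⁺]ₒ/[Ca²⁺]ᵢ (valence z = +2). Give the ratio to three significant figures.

3540

ln([out]/[in]) = E·z/(26.8) = 109.5 × 2 / 26.8 = 8.1716
[out]/[in] = e^(8.1716) = 3539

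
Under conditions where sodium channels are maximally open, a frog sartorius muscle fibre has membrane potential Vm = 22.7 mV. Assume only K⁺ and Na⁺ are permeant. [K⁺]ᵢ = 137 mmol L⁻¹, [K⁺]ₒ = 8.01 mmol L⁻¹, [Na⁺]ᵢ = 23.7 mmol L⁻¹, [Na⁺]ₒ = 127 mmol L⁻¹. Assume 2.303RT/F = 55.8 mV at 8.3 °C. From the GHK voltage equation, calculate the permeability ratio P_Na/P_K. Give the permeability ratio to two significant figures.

Let α = P_Na/P_K. GHK: Vm = 55.8·log₁₀[(Kₒ + α·Naₒ)/(Kᵢ + α·Naᵢ)].
10^(Vm/55.8) = 10^(22.7/55.8) = 2.5516
So 2.5516·(Kᵢ + α·Naᵢ) = Kₒ + α·Naₒ → α = (2.5516·137.0 − 8.01) / (127.0 − 2.5516·23.7)
α = (349.6 − 8.01) / (127.0 − 60.47) = 341.6/66.53 = 5.134

5.1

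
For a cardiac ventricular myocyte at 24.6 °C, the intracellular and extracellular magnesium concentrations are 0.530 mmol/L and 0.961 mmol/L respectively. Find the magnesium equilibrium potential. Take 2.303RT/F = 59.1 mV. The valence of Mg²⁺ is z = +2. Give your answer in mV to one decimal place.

E = (59.1/z) · log₁₀([Mg²⁺]_out/[Mg²⁺]_in) with z = +2.
= (59.1/2) · log₁₀(0.961/0.530) = 29.55 · log₁₀(1.813)
= 29.55 · (0.2584) = 7.64 mV

7.6 mV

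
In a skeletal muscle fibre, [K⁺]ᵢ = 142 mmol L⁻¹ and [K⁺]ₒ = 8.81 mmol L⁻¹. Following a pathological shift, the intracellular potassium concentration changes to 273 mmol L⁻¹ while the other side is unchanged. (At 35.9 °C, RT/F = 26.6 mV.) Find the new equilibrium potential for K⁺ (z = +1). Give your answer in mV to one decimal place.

After the shift: [K⁺]_out = 8.81, [K⁺]_in = 273 mmol L⁻¹.
E_new = (26.6/1)·ln(8.81/273) = 26.60 · (-3.4336) = -91.33 mV

-91.3 mV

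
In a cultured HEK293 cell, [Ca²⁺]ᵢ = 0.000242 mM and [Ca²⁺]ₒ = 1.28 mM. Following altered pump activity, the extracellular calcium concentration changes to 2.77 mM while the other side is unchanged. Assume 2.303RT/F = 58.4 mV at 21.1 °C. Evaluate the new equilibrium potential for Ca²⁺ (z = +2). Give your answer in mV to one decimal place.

After the shift: [Ca²⁺]_out = 2.77, [Ca²⁺]_in = 0.000242 mM.
E_new = (58.4/2)·log₁₀(2.77/0.000242) = 29.20 · (4.0587) = 118.51 mV

118.5 mV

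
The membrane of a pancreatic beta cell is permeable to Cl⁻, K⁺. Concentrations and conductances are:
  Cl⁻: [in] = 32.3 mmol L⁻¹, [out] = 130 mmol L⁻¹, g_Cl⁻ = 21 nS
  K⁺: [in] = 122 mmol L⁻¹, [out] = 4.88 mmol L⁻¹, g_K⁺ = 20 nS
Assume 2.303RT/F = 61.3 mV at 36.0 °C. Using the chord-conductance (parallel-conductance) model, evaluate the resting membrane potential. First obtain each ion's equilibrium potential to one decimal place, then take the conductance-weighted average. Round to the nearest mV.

-61 mV

E_Cl⁻ = (61.3/-1)·log₁₀(130/32.3) = -37.1 mV
E_K⁺ = (61.3/1)·log₁₀(4.88/122) = -85.7 mV
Vm = (Σ gᵢEᵢ)/(Σ gᵢ) = (21·-37.1 + 20·-85.7) / (21 + 20)
= -2493.10 / 41 = -60.81 mV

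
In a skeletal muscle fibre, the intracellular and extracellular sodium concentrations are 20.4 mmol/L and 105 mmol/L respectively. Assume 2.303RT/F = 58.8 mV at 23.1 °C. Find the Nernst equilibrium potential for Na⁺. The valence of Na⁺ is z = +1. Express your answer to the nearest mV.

42 mV

E = (58.8/z) · log₁₀([Na⁺]_out/[Na⁺]_in) with z = +1.
= (58.8/1) · log₁₀(105/20.4) = 58.80 · log₁₀(5.147)
= 58.80 · (0.7116) = 41.84 mV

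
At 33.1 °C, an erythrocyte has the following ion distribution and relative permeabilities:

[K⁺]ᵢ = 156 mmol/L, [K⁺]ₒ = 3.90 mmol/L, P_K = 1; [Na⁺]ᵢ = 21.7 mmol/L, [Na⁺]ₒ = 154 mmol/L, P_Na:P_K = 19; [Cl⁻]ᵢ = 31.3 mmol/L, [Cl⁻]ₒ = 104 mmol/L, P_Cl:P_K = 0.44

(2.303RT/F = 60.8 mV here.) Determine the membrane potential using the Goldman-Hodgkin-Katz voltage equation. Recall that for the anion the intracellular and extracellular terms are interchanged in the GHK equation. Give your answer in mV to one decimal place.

41.4 mV

Vm = 60.8 · log₁₀[(Σ P·[cation]ₒ + Σ P·[anion]ᵢ) / (Σ P·[cation]ᵢ + Σ P·[anion]ₒ)]
Numerator = 1×3.90 + 19×154 + 0.44×31.3 = 2944
Denominator = 1×156 + 19×21.7 + 0.44×104 = 614.1
Vm = 60.8 · log₁₀(4.7938) = 60.8 × (0.6807) = 41.39 mV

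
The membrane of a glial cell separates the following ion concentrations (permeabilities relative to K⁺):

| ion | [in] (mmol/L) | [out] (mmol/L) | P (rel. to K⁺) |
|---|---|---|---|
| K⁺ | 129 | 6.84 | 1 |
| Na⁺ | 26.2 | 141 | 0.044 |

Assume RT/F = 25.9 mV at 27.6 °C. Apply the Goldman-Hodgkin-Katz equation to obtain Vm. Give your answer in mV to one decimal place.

Vm = 25.9 · ln[(Σ P·[cation]ₒ + Σ P·[anion]ᵢ) / (Σ P·[cation]ᵢ + Σ P·[anion]ₒ)]
Numerator = 1×6.84 + 0.044×141 = 13.04
Denominator = 1×129 + 0.044×26.2 = 130.2
Vm = 25.9 · ln(0.10022) = 25.9 × (-2.3004) = -59.58 mV

-59.6 mV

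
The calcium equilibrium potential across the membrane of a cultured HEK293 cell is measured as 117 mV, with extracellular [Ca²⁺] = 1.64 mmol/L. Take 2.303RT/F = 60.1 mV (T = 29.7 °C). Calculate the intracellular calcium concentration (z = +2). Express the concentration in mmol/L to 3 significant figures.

0.000210 mmol/L

Nernst: E = (60.1/2) · log₁₀([out]/[in]), so log₁₀([out]/[in]) = 117.0 × 2 / 60.1 = 3.8935.
[out]/[in] = 10^(3.8935) = 7825.
[in] = 1.64 / 7825 = 0.0002096 mmol/L.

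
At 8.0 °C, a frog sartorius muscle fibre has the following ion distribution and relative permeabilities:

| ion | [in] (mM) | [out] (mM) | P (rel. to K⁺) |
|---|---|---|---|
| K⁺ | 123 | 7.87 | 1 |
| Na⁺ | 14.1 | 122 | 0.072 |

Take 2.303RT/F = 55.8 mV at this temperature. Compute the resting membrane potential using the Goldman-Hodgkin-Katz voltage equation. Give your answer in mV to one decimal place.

Vm = 55.8 · log₁₀[(Σ P·[cation]ₒ + Σ P·[anion]ᵢ) / (Σ P·[cation]ᵢ + Σ P·[anion]ₒ)]
Numerator = 1×7.87 + 0.072×122 = 16.65
Denominator = 1×123 + 0.072×14.1 = 124
Vm = 55.8 · log₁₀(0.13429) = 55.8 × (-0.8720) = -48.66 mV

-48.7 mV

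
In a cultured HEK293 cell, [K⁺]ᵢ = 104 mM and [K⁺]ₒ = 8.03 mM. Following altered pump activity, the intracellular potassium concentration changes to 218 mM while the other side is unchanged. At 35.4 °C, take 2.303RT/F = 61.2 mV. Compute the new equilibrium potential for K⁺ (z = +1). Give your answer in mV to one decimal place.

-87.7 mV

After the shift: [K⁺]_out = 8.03, [K⁺]_in = 218 mM.
E_new = (61.2/1)·log₁₀(8.03/218) = 61.20 · (-1.4337) = -87.74 mV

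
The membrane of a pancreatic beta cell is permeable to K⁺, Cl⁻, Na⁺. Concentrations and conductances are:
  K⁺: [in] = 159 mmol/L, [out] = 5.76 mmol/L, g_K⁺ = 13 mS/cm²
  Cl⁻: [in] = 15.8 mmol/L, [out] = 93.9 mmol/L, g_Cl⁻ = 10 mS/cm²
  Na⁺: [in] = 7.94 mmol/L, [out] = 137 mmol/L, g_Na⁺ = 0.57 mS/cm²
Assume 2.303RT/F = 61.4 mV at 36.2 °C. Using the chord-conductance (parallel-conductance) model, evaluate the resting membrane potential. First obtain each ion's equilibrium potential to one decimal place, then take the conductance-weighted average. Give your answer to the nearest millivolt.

-67 mV

E_K⁺ = (61.4/1)·log₁₀(5.76/159) = -88.5 mV
E_Cl⁻ = (61.4/-1)·log₁₀(93.9/15.8) = -47.5 mV
E_Na⁺ = (61.4/1)·log₁₀(137/7.94) = 75.9 mV
Vm = (Σ gᵢEᵢ)/(Σ gᵢ) = (13·-88.5 + 10·-47.5 + 0.57·75.9) / (13 + 10 + 0.57)
= -1582.24 / 23.57 = -67.13 mV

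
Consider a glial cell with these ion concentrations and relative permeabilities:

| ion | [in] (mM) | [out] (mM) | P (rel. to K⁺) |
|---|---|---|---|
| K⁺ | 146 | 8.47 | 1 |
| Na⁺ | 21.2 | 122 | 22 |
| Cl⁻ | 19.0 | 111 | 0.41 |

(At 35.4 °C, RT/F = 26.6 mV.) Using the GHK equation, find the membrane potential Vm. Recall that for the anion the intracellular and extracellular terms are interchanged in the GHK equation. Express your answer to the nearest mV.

38 mV

Vm = 26.6 · ln[(Σ P·[cation]ₒ + Σ P·[anion]ᵢ) / (Σ P·[cation]ᵢ + Σ P·[anion]ₒ)]
Numerator = 1×8.47 + 22×122 + 0.41×19.0 = 2700
Denominator = 1×146 + 22×21.2 + 0.41×111 = 657.9
Vm = 26.6 · ln(4.1043) = 26.6 × (1.4120) = 37.56 mV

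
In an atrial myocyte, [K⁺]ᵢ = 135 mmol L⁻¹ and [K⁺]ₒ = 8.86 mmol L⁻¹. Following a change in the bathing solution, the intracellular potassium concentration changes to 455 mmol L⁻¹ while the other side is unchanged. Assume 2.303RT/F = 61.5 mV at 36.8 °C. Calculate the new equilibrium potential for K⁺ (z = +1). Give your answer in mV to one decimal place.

After the shift: [K⁺]_out = 8.86, [K⁺]_in = 455 mmol L⁻¹.
E_new = (61.5/1)·log₁₀(8.86/455) = 61.50 · (-1.7106) = -105.20 mV

-105.2 mV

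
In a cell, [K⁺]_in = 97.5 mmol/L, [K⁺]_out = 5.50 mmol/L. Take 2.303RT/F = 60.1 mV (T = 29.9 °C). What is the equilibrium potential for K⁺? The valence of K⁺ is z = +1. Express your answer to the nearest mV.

-75 mV

E = (60.1/z) · log₁₀([K⁺]_out/[K⁺]_in) with z = +1.
= (60.1/1) · log₁₀(5.50/97.5) = 60.10 · log₁₀(0.05641)
= 60.10 · (-1.2486) = -75.04 mV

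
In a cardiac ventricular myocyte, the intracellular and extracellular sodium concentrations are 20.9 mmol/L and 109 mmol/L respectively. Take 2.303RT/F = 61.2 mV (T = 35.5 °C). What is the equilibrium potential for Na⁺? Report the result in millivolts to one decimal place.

43.9 mV

E = (61.2/z) · log₁₀([Na⁺]_out/[Na⁺]_in) with z = +1.
= (61.2/1) · log₁₀(109/20.9) = 61.20 · log₁₀(5.215)
= 61.20 · (0.7173) = 43.90 mV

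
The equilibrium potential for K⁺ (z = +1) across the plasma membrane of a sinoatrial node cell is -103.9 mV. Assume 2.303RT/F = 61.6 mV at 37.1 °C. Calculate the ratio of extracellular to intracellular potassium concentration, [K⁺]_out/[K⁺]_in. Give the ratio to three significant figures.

0.0206

log₁₀([out]/[in]) = E·z/(61.6) = -103.9 × 1 / 61.6 = -1.6867
[out]/[in] = 10^(-1.6867) = 0.02057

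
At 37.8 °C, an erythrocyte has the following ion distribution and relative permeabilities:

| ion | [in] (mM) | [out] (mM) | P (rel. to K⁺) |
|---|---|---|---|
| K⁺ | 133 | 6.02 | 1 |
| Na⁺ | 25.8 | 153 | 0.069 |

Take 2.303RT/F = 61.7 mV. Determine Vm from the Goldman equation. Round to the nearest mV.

Vm = 61.7 · log₁₀[(Σ P·[cation]ₒ + Σ P·[anion]ᵢ) / (Σ P·[cation]ᵢ + Σ P·[anion]ₒ)]
Numerator = 1×6.02 + 0.069×153 = 16.58
Denominator = 1×133 + 0.069×25.8 = 134.8
Vm = 61.7 · log₁₀(0.12299) = 61.7 × (-0.9101) = -56.15 mV

-56 mV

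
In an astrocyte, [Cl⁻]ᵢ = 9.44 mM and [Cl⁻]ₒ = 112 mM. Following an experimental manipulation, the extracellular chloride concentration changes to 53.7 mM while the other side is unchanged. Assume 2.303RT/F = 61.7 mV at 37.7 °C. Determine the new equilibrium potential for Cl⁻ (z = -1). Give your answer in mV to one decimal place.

After the shift: [Cl⁻]_out = 53.7, [Cl⁻]_in = 9.44 mM.
E_new = (61.7/-1)·log₁₀(53.7/9.44) = -61.70 · (0.7550) = -46.58 mV

-46.6 mV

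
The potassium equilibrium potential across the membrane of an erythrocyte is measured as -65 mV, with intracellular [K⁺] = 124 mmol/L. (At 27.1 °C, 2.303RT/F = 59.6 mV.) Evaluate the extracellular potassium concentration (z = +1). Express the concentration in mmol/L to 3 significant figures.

Nernst: E = (59.6/1) · log₁₀([out]/[in]), so log₁₀([out]/[in]) = -65.0 × 1 / 59.6 = -1.0906.
[out]/[in] = 10^(-1.0906) = 0.08117.
[out] = 0.08117 × 124 = 10.07 mmol/L.

10.1 mmol/L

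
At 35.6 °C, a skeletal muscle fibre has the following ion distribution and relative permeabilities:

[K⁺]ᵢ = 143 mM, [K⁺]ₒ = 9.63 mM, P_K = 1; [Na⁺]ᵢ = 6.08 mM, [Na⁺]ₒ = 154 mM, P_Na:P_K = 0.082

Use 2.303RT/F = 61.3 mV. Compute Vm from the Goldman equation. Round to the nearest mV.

-50 mV

Vm = 61.3 · log₁₀[(Σ P·[cation]ₒ + Σ P·[anion]ᵢ) / (Σ P·[cation]ᵢ + Σ P·[anion]ₒ)]
Numerator = 1×9.63 + 0.082×154 = 22.26
Denominator = 1×143 + 0.082×6.08 = 143.5
Vm = 61.3 · log₁₀(0.15511) = 61.3 × (-0.8094) = -49.61 mV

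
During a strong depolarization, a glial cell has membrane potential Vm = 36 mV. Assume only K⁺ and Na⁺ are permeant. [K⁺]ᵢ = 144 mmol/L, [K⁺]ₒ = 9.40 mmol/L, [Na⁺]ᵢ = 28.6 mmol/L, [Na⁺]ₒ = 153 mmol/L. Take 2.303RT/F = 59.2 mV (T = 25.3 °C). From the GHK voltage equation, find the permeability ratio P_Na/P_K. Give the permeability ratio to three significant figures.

15.5

Let α = P_Na/P_K. GHK: Vm = 59.2·log₁₀[(Kₒ + α·Naₒ)/(Kᵢ + α·Naᵢ)].
10^(Vm/59.2) = 10^(36.0/59.2) = 4.0561
So 4.0561·(Kᵢ + α·Naᵢ) = Kₒ + α·Naₒ → α = (4.0561·144.0 − 9.4) / (153.0 − 4.0561·28.6)
α = (584.1 − 9.4) / (153.0 − 116) = 574.7/37 = 15.53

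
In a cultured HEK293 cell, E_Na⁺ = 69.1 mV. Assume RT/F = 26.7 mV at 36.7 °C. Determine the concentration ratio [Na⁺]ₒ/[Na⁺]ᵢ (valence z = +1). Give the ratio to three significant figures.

ln([out]/[in]) = E·z/(26.7) = 69.1 × 1 / 26.7 = 2.5880
[out]/[in] = e^(2.5880) = 13.3

13.3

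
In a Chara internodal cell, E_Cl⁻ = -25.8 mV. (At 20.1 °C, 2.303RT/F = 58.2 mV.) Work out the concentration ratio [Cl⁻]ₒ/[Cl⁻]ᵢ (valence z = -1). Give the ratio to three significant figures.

log₁₀([out]/[in]) = E·z/(58.2) = -25.8 × -1 / 58.2 = 0.4433
[out]/[in] = 10^(0.4433) = 2.775

2.78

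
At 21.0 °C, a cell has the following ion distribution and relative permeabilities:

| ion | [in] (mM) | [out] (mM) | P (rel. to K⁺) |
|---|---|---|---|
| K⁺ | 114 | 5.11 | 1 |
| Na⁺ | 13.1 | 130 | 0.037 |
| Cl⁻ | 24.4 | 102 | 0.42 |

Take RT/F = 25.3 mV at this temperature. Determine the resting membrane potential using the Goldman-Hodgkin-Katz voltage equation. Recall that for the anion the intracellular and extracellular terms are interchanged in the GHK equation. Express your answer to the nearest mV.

-52 mV

Vm = 25.3 · ln[(Σ P·[cation]ₒ + Σ P·[anion]ᵢ) / (Σ P·[cation]ᵢ + Σ P·[anion]ₒ)]
Numerator = 1×5.11 + 0.037×130 + 0.42×24.4 = 20.17
Denominator = 1×114 + 0.037×13.1 + 0.42×102 = 157.3
Vm = 25.3 · ln(0.12819) = 25.3 × (-2.0542) = -51.97 mV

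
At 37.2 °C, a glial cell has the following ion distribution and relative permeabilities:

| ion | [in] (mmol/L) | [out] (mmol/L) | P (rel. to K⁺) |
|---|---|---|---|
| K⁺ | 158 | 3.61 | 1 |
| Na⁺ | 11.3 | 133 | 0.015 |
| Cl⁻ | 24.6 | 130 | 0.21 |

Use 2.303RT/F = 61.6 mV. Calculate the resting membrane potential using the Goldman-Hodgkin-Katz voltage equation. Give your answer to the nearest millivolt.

Vm = 61.6 · log₁₀[(Σ P·[cation]ₒ + Σ P·[anion]ᵢ) / (Σ P·[cation]ᵢ + Σ P·[anion]ₒ)]
Numerator = 1×3.61 + 0.015×133 + 0.21×24.6 = 10.77
Denominator = 1×158 + 0.015×11.3 + 0.21×130 = 185.5
Vm = 61.6 · log₁₀(0.058074) = 61.6 × (-1.2360) = -76.14 mV

-76 mV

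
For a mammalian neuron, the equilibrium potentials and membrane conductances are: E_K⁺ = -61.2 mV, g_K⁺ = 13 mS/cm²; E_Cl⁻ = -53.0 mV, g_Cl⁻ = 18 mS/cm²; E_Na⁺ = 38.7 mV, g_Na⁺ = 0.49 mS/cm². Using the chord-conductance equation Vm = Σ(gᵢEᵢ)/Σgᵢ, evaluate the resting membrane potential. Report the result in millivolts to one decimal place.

-55.0 mV

Σ gᵢEᵢ = 13·(-61.2) + 18·(-53.0) + 0.49·(38.7) = -1730.64
Σ gᵢ = 13 + 18 + 0.49 = 31.49
Vm = -1730.64 / 31.49 = -54.96 mV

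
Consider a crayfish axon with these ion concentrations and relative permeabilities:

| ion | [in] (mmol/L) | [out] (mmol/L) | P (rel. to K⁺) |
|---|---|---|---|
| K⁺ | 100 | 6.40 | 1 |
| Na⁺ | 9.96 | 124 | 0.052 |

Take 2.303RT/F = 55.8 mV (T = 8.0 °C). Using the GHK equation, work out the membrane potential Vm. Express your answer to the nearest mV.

-50 mV

Vm = 55.8 · log₁₀[(Σ P·[cation]ₒ + Σ P·[anion]ᵢ) / (Σ P·[cation]ᵢ + Σ P·[anion]ₒ)]
Numerator = 1×6.40 + 0.052×124 = 12.85
Denominator = 1×100 + 0.052×9.96 = 100.5
Vm = 55.8 · log₁₀(0.12782) = 55.8 × (-0.8934) = -49.85 mV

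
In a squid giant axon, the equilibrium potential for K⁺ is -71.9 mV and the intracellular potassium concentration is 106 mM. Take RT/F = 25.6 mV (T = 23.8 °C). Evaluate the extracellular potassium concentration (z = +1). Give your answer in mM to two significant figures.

Nernst: E = (25.6/1) · ln([out]/[in]), so ln([out]/[in]) = -71.9 × 1 / 25.6 = -2.8086.
[out]/[in] = e^(-2.8086) = 0.06029.
[out] = 0.06029 × 106 = 6.391 mM.

6.4 mM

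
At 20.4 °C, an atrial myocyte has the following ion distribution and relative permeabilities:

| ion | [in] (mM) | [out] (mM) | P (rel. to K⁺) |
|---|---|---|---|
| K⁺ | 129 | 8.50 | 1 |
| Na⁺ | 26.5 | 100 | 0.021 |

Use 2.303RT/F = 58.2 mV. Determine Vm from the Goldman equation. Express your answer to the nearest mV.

Vm = 58.2 · log₁₀[(Σ P·[cation]ₒ + Σ P·[anion]ᵢ) / (Σ P·[cation]ᵢ + Σ P·[anion]ₒ)]
Numerator = 1×8.50 + 0.021×100 = 10.6
Denominator = 1×129 + 0.021×26.5 = 129.6
Vm = 58.2 · log₁₀(0.081818) = 58.2 × (-1.0872) = -63.27 mV

-63 mV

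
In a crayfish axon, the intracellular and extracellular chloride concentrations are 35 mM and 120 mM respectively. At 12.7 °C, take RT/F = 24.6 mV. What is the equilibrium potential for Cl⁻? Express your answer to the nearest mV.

E = (24.6/z) · ln([Cl⁻]_out/[Cl⁻]_in) with z = -1.
For an anion, dividing by z = -1 reverses the sign.
= (24.6/-1) · ln(120/35) = -24.60 · ln(3.429)
= -24.60 · (1.2321) = -30.31 mV

-30 mV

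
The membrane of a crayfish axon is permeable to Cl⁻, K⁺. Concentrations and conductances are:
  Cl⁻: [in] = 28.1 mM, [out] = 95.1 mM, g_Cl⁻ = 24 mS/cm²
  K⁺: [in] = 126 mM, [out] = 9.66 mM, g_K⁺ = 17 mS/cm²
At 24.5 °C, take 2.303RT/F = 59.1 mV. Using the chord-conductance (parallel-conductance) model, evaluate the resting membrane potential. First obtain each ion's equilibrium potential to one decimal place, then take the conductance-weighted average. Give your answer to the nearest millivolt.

E_Cl⁻ = (59.1/-1)·log₁₀(95.1/28.1) = -31.3 mV
E_K⁺ = (59.1/1)·log₁₀(9.66/126) = -65.9 mV
Vm = (Σ gᵢEᵢ)/(Σ gᵢ) = (24·-31.3 + 17·-65.9) / (24 + 17)
= -1871.50 / 41 = -45.65 mV

-46 mV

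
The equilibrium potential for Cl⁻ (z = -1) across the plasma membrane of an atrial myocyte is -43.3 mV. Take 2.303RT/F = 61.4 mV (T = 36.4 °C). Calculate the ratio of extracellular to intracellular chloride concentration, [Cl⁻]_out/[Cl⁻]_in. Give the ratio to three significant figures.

5.07

log₁₀([out]/[in]) = E·z/(61.4) = -43.3 × -1 / 61.4 = 0.7052
[out]/[in] = 10^(0.7052) = 5.072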